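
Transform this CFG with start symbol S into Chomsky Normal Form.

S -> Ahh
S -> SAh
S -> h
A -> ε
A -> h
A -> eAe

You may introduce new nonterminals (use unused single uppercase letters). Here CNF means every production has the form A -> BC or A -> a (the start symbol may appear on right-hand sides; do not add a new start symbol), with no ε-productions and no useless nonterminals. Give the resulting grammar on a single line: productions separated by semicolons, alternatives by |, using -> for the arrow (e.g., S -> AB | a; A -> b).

S -> h | AE | CC | SC | SF; A -> h | BB | BD; B -> e; C -> h; D -> AB; E -> CC; F -> AC

Nullable: {A}; after ε-elimination: S -> h | Sh | hh | Ahh | SAh; A -> h | ee | eAe.
No unit productions to eliminate.
TERM: introduce B -> e, C -> h and substitute in every rule of length ≥2.
BIN: A -> BAB becomes A -> BD, D -> AB; S -> ACC becomes S -> AE, E -> CC; S -> SAC becomes S -> SF, F -> AC.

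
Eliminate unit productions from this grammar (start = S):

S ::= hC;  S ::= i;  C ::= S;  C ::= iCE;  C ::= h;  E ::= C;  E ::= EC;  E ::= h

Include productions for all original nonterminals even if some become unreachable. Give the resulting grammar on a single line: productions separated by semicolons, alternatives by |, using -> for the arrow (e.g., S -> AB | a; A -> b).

S -> i | hC; C -> h | i | hC | iCE; E -> h | i | EC | hC | iCE

Unit productions: C->S, E->C.
Unit pairs (A ⇒* B via units): (C,S), (E,C), (E,S).
S: inherits non-unit rules of {S} → hC | i.
C: inherits non-unit rules of {C, S} → h | hC | i | iCE.
E: inherits non-unit rules of {C, E, S} → EC | h | hC | i | iCE.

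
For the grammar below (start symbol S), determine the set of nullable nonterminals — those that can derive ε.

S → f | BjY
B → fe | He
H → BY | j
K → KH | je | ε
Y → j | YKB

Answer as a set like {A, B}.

{K}

Directly nullable (have an ε-rule): {K}.
Not nullable: B, H, S, Y — each has a terminal in every rule's right-hand side or depends on a non-nullable symbol.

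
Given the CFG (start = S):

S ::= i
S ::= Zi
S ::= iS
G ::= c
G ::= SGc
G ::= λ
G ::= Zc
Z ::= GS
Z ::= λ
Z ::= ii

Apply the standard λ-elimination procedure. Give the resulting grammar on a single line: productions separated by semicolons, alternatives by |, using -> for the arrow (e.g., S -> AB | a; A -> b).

S -> i | Zi | iS; G -> c | Sc | Zc | SGc; Z -> S | GS | ii

Nullable set: {G, Z}.
S -> Zi: Z nullable, giving Zi | i.
Drop G -> λ.
G -> SGc: G nullable, giving SGc | Sc.
G -> Zc: Z nullable, giving Zc | c.
Drop Z -> λ.
Z -> GS: G nullable, giving GS | S.
Unchanged (no nullable symbols): S -> i; S -> iS; G -> c; Z -> ii.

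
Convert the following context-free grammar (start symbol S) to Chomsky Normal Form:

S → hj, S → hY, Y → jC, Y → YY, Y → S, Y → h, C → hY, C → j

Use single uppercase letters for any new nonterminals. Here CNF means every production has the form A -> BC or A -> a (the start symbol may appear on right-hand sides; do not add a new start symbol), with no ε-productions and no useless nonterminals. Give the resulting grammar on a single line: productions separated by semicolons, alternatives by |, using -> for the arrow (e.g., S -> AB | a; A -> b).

S -> AB | AY; A -> h; B -> j; C -> j | AY; Y -> h | AB | AY | BC | YY

No ε-productions.
After unit-elimination: S -> hY | hj; C -> j | hY; Y -> h | YY | hY | hj | jC.
TERM: introduce A -> h, B -> j and substitute in every rule of length ≥2.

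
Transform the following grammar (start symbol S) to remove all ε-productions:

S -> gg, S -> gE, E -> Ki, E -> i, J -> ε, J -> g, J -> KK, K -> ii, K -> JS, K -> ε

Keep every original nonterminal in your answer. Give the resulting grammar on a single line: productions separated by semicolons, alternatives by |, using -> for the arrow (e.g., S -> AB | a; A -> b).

Nullable set: {J, K}.
E -> Ki: K nullable, giving Ki | i.
Drop J -> ε.
J -> KK: K, K nullable, giving K | KK.
Drop K -> ε.
K -> JS: J nullable, giving JS | S.
Unchanged (no nullable symbols): S -> gE; S -> gg; E -> i; J -> g; K -> ii.

S -> gE | gg; E -> i | Ki; J -> K | g | KK; K -> S | JS | ii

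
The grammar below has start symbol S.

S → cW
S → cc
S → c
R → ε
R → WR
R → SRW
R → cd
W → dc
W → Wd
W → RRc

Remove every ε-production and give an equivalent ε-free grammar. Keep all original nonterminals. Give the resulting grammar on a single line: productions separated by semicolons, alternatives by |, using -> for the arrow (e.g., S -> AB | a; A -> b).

Nullable set: {R}.
Drop R -> ε.
R -> SRW: R nullable, giving SRW | SW.
R -> WR: R nullable, giving W | WR.
W -> RRc: R, R nullable, giving RRc | Rc | c.
Unchanged (no nullable symbols): S -> c; S -> cW; S -> cc; R -> cd; W -> Wd; W -> dc.

S -> c | cW | cc; R -> W | SW | WR | cd | SRW; W -> c | Rc | Wd | dc | RRc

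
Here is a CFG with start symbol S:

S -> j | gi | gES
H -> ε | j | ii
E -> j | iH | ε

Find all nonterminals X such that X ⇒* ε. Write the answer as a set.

Directly nullable (have an ε-rule): {E, H}.
Not nullable: S — each has a terminal in every rule's right-hand side or depends on a non-nullable symbol.

{E, H}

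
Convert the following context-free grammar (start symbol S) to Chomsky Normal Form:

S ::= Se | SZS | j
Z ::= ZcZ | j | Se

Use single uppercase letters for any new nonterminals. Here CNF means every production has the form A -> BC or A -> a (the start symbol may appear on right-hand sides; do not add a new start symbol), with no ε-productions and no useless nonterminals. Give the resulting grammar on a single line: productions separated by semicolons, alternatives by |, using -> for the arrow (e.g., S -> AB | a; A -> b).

S -> j | SA | SC; A -> e; B -> c; C -> ZS; D -> BZ; Z -> j | SA | ZD

No ε-productions.
No unit productions to eliminate.
TERM: introduce B -> c, A -> e and substitute in every rule of length ≥2.
BIN: S -> SZS becomes S -> SC, C -> ZS; Z -> ZBZ becomes Z -> ZD, D -> BZ.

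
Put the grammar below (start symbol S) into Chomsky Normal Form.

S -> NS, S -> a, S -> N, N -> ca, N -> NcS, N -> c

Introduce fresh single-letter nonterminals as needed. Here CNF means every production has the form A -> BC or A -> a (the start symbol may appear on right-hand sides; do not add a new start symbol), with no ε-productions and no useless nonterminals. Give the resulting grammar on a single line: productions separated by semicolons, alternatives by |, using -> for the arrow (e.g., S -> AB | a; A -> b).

S -> a | c | AB | ND | NS; A -> c; B -> a; C -> AS; D -> AS; N -> c | AB | NC

No ε-productions.
After unit-elimination: S -> a | c | NS | ca | NcS; N -> c | ca | NcS.
TERM: introduce B -> a, A -> c and substitute in every rule of length ≥2.
BIN: N -> NAS becomes N -> NC, C -> AS; S -> NAS becomes S -> ND, D -> AS.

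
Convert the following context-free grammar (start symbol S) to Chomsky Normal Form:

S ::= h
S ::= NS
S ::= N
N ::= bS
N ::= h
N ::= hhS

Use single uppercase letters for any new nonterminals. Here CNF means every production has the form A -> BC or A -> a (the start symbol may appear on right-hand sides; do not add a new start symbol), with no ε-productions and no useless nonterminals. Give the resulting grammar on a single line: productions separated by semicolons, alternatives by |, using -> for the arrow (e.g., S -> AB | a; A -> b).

S -> h | AS | BD | NS; A -> b; B -> h; C -> BS; D -> BS; N -> h | AS | BC

No ε-productions.
After unit-elimination: S -> h | NS | bS | hhS; N -> h | bS | hhS.
TERM: introduce A -> b, B -> h and substitute in every rule of length ≥2.
BIN: N -> BBS becomes N -> BC, C -> BS; S -> BBS becomes S -> BD, D -> BS.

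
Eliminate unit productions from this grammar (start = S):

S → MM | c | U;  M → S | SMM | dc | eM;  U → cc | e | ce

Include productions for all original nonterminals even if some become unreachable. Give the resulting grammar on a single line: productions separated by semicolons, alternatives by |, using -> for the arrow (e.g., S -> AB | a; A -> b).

Unit productions: M->S, S->U.
Unit pairs (A ⇒* B via units): (M,S), (M,U), (S,U).
S: inherits non-unit rules of {S, U} → MM | c | cc | ce | e.
M: inherits non-unit rules of {M, S, U} → MM | SMM | c | cc | ce | dc | e | eM.
U: inherits non-unit rules of {U} → cc | ce | e.

S -> c | e | MM | cc | ce; M -> c | e | MM | cc | ce | dc | eM | SMM; U -> e | cc | ce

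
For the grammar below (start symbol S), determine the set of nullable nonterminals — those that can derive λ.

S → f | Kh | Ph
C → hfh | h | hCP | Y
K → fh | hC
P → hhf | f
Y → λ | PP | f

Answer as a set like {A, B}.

{C, Y}

Directly nullable (have an ε-rule): {Y}.
C is nullable via C -> Y (every symbol on the right is already known nullable).
Not nullable: K, P, S — each has a terminal in every rule's right-hand side or depends on a non-nullable symbol.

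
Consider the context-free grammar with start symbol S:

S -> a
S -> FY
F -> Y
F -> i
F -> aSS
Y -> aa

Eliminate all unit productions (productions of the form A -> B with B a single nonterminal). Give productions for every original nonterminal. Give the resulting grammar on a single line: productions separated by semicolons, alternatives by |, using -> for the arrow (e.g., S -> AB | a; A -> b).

S -> a | FY; F -> i | aa | aSS; Y -> aa

Unit productions: F->Y.
Unit pairs (A ⇒* B via units): (F,Y).
S: inherits non-unit rules of {S} → FY | a.
F: inherits non-unit rules of {F, Y} → aSS | aa | i.
Y: inherits non-unit rules of {Y} → aa.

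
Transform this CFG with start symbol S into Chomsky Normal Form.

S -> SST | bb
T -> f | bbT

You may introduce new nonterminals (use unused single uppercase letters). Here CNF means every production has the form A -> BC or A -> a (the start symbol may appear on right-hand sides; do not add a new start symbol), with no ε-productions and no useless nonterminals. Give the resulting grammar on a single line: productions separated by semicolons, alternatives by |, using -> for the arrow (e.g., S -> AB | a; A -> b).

S -> AA | SB; A -> b; B -> ST; C -> AT; T -> f | AC

No ε-productions.
No unit productions to eliminate.
TERM: introduce A -> b and substitute in every rule of length ≥2.
BIN: S -> SST becomes S -> SB, B -> ST; T -> AAT becomes T -> AC, C -> AT.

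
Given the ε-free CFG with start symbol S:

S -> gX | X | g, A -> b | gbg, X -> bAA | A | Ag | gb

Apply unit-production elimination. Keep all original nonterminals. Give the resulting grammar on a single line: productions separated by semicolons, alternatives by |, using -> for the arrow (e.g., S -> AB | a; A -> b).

Unit productions: S->X, X->A.
Unit pairs (A ⇒* B via units): (S,A), (S,X), (X,A).
S: inherits non-unit rules of {A, S, X} → Ag | b | bAA | g | gX | gb | gbg.
A: inherits non-unit rules of {A} → b | gbg.
X: inherits non-unit rules of {A, X} → Ag | b | bAA | gb | gbg.

S -> b | g | Ag | gX | gb | bAA | gbg; A -> b | gbg; X -> b | Ag | gb | bAA | gbg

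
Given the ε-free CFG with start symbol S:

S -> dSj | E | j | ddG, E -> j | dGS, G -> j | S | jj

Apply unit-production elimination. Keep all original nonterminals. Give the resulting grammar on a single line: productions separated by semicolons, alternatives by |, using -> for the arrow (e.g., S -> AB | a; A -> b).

Unit productions: G->S, S->E.
Unit pairs (A ⇒* B via units): (G,E), (G,S), (S,E).
S: inherits non-unit rules of {E, S} → dGS | dSj | ddG | j.
E: inherits non-unit rules of {E} → dGS | j.
G: inherits non-unit rules of {E, G, S} → dGS | dSj | ddG | j | jj.

S -> j | dGS | dSj | ddG; E -> j | dGS; G -> j | jj | dGS | dSj | ddG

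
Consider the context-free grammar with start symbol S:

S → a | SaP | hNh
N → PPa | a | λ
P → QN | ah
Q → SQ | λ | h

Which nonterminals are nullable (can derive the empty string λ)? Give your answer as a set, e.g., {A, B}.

{N, P, Q}

Directly nullable (have an ε-rule): {N, Q}.
P is nullable via P -> QN (every symbol on the right is already known nullable).
Not nullable: S — each has a terminal in every rule's right-hand side or depends on a non-nullable symbol.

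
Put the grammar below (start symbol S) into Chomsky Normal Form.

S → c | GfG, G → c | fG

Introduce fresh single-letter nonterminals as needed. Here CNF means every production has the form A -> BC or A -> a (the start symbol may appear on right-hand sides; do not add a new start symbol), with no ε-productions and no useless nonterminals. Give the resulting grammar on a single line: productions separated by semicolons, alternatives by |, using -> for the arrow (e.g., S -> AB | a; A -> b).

No ε-productions.
No unit productions to eliminate.
TERM: introduce A -> f and substitute in every rule of length ≥2.
BIN: S -> GAG becomes S -> GB, B -> AG.

S -> c | GB; A -> f; B -> AG; G -> c | AG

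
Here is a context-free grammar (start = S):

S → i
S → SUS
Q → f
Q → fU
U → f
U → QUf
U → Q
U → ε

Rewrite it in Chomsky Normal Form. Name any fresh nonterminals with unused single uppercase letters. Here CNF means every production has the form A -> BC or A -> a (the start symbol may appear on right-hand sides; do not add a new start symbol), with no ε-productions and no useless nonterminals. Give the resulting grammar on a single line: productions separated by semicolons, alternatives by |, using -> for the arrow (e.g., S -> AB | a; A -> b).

Nullable: {U}; after ε-elimination: S -> i | SS | SUS; Q -> f | fU; U -> Q | f | Qf | QUf.
After unit-elimination: S -> i | SS | SUS; Q -> f | fU; U -> f | Qf | fU | QUf.
TERM: introduce A -> f and substitute in every rule of length ≥2.
BIN: S -> SUS becomes S -> SB, B -> US; U -> QUA becomes U -> QC, C -> UA.

S -> i | SB | SS; A -> f; B -> US; C -> UA; Q -> f | AU; U -> f | AU | QA | QC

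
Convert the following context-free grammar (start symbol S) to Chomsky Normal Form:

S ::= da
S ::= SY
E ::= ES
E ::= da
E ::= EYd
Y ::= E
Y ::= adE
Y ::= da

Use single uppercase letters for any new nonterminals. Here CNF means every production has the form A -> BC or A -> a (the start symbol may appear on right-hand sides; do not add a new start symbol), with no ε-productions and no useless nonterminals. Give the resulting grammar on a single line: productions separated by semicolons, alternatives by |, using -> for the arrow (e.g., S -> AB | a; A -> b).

No ε-productions.
After unit-elimination: S -> SY | da; E -> ES | da | EYd; Y -> ES | da | EYd | adE.
TERM: introduce B -> a, A -> d and substitute in every rule of length ≥2.
BIN: E -> EYA becomes E -> EC, C -> YA; Y -> BAE becomes Y -> BD, D -> AE; Y -> EYA becomes Y -> EF, F -> YA.

S -> AB | SY; A -> d; B -> a; C -> YA; D -> AE; E -> AB | EC | ES; F -> YA; Y -> AB | BD | EF | ES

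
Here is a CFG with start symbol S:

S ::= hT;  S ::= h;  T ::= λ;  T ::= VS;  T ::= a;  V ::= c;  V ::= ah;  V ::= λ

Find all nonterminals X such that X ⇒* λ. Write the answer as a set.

Directly nullable (have an ε-rule): {T, V}.
Not nullable: S — each has a terminal in every rule's right-hand side or depends on a non-nullable symbol.

{T, V}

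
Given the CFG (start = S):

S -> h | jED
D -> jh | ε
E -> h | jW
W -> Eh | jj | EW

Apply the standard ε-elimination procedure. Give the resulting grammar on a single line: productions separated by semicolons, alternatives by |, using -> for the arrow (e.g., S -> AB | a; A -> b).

S -> h | jE | jED; D -> jh; E -> h | jW; W -> EW | Eh | jj

Nullable set: {D}.
S -> jED: D nullable, giving jE | jED.
Drop D -> ε.
Unchanged (no nullable symbols): S -> h; D -> jh; E -> h; E -> jW; W -> EW; W -> Eh; W -> jj.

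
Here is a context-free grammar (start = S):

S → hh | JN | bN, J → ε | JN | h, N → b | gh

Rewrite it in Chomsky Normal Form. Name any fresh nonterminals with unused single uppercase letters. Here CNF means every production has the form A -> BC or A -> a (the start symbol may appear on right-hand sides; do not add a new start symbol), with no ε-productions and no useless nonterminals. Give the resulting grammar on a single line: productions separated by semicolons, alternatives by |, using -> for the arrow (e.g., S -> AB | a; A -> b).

Nullable: {J}; after ε-elimination: S -> N | JN | bN | hh; J -> N | h | JN; N -> b | gh.
After unit-elimination: S -> b | JN | bN | gh | hh; J -> b | h | JN | gh; N -> b | gh.
TERM: introduce C -> b, A -> g, B -> h and substitute in every rule of length ≥2.

S -> b | AB | BB | CN | JN; A -> g; B -> h; C -> b; J -> b | h | AB | JN; N -> b | AB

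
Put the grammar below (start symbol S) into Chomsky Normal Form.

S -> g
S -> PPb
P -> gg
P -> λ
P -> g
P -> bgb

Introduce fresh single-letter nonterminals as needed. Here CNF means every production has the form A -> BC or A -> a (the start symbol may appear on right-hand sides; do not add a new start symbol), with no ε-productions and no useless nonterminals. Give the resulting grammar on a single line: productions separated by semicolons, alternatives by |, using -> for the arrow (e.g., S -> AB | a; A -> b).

S -> b | g | PA | PD; A -> b; B -> g; C -> BA; D -> PA; P -> g | AC | BB

Nullable: {P}; after ε-elimination: S -> b | g | Pb | PPb; P -> g | gg | bgb.
No unit productions to eliminate.
TERM: introduce A -> b, B -> g and substitute in every rule of length ≥2.
BIN: P -> ABA becomes P -> AC, C -> BA; S -> PPA becomes S -> PD, D -> PA.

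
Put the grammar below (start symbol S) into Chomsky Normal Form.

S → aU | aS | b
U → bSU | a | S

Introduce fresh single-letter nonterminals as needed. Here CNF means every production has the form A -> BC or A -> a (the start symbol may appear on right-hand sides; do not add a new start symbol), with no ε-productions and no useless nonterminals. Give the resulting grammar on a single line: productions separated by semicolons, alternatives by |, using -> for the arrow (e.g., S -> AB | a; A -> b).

S -> b | AS | AU; A -> a; B -> b; C -> SU; U -> a | b | AS | AU | BC

No ε-productions.
After unit-elimination: S -> b | aS | aU; U -> a | b | aS | aU | bSU.
TERM: introduce A -> a, B -> b and substitute in every rule of length ≥2.
BIN: U -> BSU becomes U -> BC, C -> SU.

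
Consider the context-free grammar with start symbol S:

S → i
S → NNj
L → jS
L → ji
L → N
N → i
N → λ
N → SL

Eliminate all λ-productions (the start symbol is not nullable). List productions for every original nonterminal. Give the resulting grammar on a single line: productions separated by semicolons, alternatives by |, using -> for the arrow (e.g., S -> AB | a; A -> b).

Nullable set: {L, N}.
S -> NNj: N, N nullable, giving NNj | Nj | j.
L -> N: N nullable, giving N.
Drop N -> λ.
N -> SL: L nullable, giving S | SL.
Unchanged (no nullable symbols): S -> i; L -> jS; L -> ji; N -> i.

S -> i | j | Nj | NNj; L -> N | jS | ji; N -> S | i | SL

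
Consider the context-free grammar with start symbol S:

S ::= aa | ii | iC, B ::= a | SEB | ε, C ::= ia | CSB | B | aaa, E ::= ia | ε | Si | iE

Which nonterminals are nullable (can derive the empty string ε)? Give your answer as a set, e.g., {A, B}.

Directly nullable (have an ε-rule): {B, E}.
C is nullable via C -> B (every symbol on the right is already known nullable).
Not nullable: S — each has a terminal in every rule's right-hand side or depends on a non-nullable symbol.

{B, C, E}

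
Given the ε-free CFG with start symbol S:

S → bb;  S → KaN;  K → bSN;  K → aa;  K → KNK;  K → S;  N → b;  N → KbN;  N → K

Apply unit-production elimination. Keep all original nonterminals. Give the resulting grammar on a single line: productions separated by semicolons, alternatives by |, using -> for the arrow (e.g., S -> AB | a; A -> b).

Unit productions: K->S, N->K.
Unit pairs (A ⇒* B via units): (K,S), (N,K), (N,S).
S: inherits non-unit rules of {S} → KaN | bb.
K: inherits non-unit rules of {K, S} → KNK | KaN | aa | bSN | bb.
N: inherits non-unit rules of {K, N, S} → KNK | KaN | KbN | aa | b | bSN | bb.

S -> bb | KaN; K -> aa | bb | KNK | KaN | bSN; N -> b | aa | bb | KNK | KaN | KbN | bSN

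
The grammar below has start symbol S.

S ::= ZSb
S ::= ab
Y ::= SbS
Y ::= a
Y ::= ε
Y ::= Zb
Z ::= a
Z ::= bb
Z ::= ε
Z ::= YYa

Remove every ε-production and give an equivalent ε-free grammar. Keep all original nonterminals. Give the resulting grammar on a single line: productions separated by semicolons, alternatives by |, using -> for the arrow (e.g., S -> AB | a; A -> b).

S -> Sb | ab | ZSb; Y -> a | b | Zb | SbS; Z -> a | Ya | bb | YYa

Nullable set: {Y, Z}.
S -> ZSb: Z nullable, giving Sb | ZSb.
Drop Y -> ε.
Y -> Zb: Z nullable, giving Zb | b.
Drop Z -> ε.
Z -> YYa: Y, Y nullable, giving YYa | Ya | a.
Unchanged (no nullable symbols): S -> ab; Y -> SbS; Y -> a; Z -> a; Z -> bb.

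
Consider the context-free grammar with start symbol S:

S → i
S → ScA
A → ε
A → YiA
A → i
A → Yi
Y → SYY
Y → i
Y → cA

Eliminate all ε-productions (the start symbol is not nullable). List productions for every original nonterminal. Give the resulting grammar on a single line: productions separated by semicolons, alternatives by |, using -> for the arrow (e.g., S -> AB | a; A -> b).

Nullable set: {A}.
S -> ScA: A nullable, giving Sc | ScA.
Drop A -> ε.
A -> YiA: A nullable, giving Yi | YiA.
Y -> cA: A nullable, giving c | cA.
Unchanged (no nullable symbols): S -> i; A -> Yi; A -> i; Y -> SYY; Y -> i.

S -> i | Sc | ScA; A -> i | Yi | YiA; Y -> c | i | cA | SYY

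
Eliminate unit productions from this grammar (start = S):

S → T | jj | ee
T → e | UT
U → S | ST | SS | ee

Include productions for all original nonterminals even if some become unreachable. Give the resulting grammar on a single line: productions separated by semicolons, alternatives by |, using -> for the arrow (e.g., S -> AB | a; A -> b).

Unit productions: S->T, U->S.
Unit pairs (A ⇒* B via units): (S,T), (U,S), (U,T).
S: inherits non-unit rules of {S, T} → UT | e | ee | jj.
T: inherits non-unit rules of {T} → UT | e.
U: inherits non-unit rules of {S, T, U} → SS | ST | UT | e | ee | jj.

S -> e | UT | ee | jj; T -> e | UT; U -> e | SS | ST | UT | ee | jj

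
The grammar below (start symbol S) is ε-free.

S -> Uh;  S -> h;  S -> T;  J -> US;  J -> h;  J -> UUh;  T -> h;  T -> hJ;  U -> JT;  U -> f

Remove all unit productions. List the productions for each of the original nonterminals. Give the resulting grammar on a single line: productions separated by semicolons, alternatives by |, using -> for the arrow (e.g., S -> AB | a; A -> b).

S -> h | Uh | hJ; J -> h | US | UUh; T -> h | hJ; U -> f | JT

Unit productions: S->T.
Unit pairs (A ⇒* B via units): (S,T).
S: inherits non-unit rules of {S, T} → Uh | h | hJ.
J: inherits non-unit rules of {J} → US | UUh | h.
T: inherits non-unit rules of {T} → h | hJ.
U: inherits non-unit rules of {U} → JT | f.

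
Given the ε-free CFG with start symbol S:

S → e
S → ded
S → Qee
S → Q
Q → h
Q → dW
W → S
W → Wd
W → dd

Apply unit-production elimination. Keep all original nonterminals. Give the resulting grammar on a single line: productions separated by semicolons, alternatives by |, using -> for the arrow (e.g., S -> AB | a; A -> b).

Unit productions: S->Q, W->S.
Unit pairs (A ⇒* B via units): (S,Q), (W,Q), (W,S).
S: inherits non-unit rules of {Q, S} → Qee | dW | ded | e | h.
Q: inherits non-unit rules of {Q} → dW | h.
W: inherits non-unit rules of {Q, S, W} → Qee | Wd | dW | dd | ded | e | h.

S -> e | h | dW | Qee | ded; Q -> h | dW; W -> e | h | Wd | dW | dd | Qee | ded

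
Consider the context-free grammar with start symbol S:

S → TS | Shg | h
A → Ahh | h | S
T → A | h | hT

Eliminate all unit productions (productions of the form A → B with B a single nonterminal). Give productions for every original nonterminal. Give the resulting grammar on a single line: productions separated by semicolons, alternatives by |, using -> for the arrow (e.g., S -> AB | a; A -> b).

S -> h | TS | Shg; A -> h | TS | Ahh | Shg; T -> h | TS | hT | Ahh | Shg

Unit productions: A->S, T->A.
Unit pairs (A ⇒* B via units): (A,S), (T,A), (T,S).
S: inherits non-unit rules of {S} → Shg | TS | h.
A: inherits non-unit rules of {A, S} → Ahh | Shg | TS | h.
T: inherits non-unit rules of {A, S, T} → Ahh | Shg | TS | h | hT.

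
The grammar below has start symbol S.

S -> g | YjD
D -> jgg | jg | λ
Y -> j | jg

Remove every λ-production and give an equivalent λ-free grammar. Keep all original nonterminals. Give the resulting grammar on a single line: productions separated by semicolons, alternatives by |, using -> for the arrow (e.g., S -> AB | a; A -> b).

Nullable set: {D}.
S -> YjD: D nullable, giving Yj | YjD.
Drop D -> λ.
Unchanged (no nullable symbols): S -> g; D -> jg; D -> jgg; Y -> j; Y -> jg.

S -> g | Yj | YjD; D -> jg | jgg; Y -> j | jg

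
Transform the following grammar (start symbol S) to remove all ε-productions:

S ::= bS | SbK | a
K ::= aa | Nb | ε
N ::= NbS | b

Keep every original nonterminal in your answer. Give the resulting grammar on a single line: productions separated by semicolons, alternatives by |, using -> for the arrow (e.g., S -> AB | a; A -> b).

S -> a | Sb | bS | SbK; K -> Nb | aa; N -> b | NbS

Nullable set: {K}.
S -> SbK: K nullable, giving Sb | SbK.
Drop K -> ε.
Unchanged (no nullable symbols): S -> a; S -> bS; K -> Nb; K -> aa; N -> NbS; N -> b.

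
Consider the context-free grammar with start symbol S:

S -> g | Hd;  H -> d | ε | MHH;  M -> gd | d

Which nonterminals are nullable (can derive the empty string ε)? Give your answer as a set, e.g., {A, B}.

{H}

Directly nullable (have an ε-rule): {H}.
Not nullable: M, S — each has a terminal in every rule's right-hand side or depends on a non-nullable symbol.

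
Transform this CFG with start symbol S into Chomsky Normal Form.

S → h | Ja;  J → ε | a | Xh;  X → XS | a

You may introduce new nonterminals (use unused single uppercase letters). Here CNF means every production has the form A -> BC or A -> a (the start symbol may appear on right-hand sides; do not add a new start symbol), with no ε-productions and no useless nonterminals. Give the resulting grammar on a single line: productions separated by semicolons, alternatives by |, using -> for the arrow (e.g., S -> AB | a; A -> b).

S -> a | h | JB; A -> h; B -> a; J -> a | XA; X -> a | XS

Nullable: {J}; after ε-elimination: S -> a | h | Ja; J -> a | Xh; X -> a | XS.
No unit productions to eliminate.
TERM: introduce B -> a, A -> h and substitute in every rule of length ≥2.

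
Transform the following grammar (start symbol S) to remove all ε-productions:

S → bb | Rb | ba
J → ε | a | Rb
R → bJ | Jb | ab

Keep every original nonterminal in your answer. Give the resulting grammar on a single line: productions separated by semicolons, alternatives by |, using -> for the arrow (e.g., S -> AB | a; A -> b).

Nullable set: {J}.
Drop J -> ε.
R -> Jb: J nullable, giving Jb | b.
R -> bJ: J nullable, giving b | bJ.
Unchanged (no nullable symbols): S -> Rb; S -> ba; S -> bb; J -> Rb; J -> a; R -> ab.

S -> Rb | ba | bb; J -> a | Rb; R -> b | Jb | ab | bJ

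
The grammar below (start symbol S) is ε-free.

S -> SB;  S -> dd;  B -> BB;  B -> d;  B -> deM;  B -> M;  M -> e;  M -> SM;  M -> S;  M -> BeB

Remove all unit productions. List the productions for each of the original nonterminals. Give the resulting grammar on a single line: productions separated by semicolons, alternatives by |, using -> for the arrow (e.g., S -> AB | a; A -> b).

Unit productions: B->M, M->S.
Unit pairs (A ⇒* B via units): (B,M), (B,S), (M,S).
S: inherits non-unit rules of {S} → SB | dd.
B: inherits non-unit rules of {B, M, S} → BB | BeB | SB | SM | d | dd | deM | e.
M: inherits non-unit rules of {M, S} → BeB | SB | SM | dd | e.

S -> SB | dd; B -> d | e | BB | SB | SM | dd | BeB | deM; M -> e | SB | SM | dd | BeB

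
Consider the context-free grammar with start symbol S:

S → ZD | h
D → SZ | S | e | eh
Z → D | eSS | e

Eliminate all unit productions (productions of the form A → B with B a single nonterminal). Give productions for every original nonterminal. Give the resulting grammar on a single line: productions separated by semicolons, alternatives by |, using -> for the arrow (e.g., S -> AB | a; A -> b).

S -> h | ZD; D -> e | h | SZ | ZD | eh; Z -> e | h | SZ | ZD | eh | eSS

Unit productions: D->S, Z->D.
Unit pairs (A ⇒* B via units): (D,S), (Z,D), (Z,S).
S: inherits non-unit rules of {S} → ZD | h.
D: inherits non-unit rules of {D, S} → SZ | ZD | e | eh | h.
Z: inherits non-unit rules of {D, S, Z} → SZ | ZD | e | eSS | eh | h.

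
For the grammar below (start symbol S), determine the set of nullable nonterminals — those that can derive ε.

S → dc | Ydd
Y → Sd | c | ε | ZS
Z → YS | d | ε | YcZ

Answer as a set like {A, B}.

Directly nullable (have an ε-rule): {Y, Z}.
Not nullable: S — each has a terminal in every rule's right-hand side or depends on a non-nullable symbol.

{Y, Z}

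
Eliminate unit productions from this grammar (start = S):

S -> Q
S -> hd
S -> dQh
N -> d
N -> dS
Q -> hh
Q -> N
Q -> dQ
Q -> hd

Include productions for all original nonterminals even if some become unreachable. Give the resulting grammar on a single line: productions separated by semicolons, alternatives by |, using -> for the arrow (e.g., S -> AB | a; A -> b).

S -> d | dQ | dS | hd | hh | dQh; N -> d | dS; Q -> d | dQ | dS | hd | hh

Unit productions: Q->N, S->Q.
Unit pairs (A ⇒* B via units): (Q,N), (S,N), (S,Q).
S: inherits non-unit rules of {N, Q, S} → d | dQ | dQh | dS | hd | hh.
N: inherits non-unit rules of {N} → d | dS.
Q: inherits non-unit rules of {N, Q} → d | dQ | dS | hd | hh.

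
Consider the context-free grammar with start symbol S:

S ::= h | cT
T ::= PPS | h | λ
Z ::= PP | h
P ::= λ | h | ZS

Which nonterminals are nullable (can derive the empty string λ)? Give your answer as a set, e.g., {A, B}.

Directly nullable (have an ε-rule): {P, T}.
Z is nullable via Z -> PP (every symbol on the right is already known nullable).
Not nullable: S — each has a terminal in every rule's right-hand side or depends on a non-nullable symbol.

{P, T, Z}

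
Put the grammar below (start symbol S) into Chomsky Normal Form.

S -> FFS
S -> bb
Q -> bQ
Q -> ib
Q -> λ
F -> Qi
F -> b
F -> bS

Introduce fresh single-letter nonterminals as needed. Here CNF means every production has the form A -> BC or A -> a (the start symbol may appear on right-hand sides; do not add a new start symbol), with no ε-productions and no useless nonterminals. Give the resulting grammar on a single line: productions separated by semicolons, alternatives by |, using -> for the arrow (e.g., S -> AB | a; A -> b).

S -> BB | FC; A -> i; B -> b; C -> FS; F -> b | i | BS | QA; Q -> b | AB | BQ

Nullable: {Q}; after ε-elimination: S -> bb | FFS; F -> b | i | Qi | bS; Q -> b | bQ | ib.
No unit productions to eliminate.
TERM: introduce B -> b, A -> i and substitute in every rule of length ≥2.
BIN: S -> FFS becomes S -> FC, C -> FS.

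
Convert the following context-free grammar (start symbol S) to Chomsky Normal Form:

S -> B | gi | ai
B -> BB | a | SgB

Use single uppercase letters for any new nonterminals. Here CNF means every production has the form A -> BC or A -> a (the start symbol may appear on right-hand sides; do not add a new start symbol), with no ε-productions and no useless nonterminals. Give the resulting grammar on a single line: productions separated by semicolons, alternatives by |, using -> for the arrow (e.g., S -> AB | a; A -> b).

S -> a | AD | BB | CD | SF; A -> g; B -> a | BB | SE; C -> a; D -> i; E -> AB; F -> AB

No ε-productions.
After unit-elimination: S -> a | BB | ai | gi | SgB; B -> a | BB | SgB.
TERM: introduce C -> a, A -> g, D -> i and substitute in every rule of length ≥2.
BIN: B -> SAB becomes B -> SE, E -> AB; S -> SAB becomes S -> SF, F -> AB.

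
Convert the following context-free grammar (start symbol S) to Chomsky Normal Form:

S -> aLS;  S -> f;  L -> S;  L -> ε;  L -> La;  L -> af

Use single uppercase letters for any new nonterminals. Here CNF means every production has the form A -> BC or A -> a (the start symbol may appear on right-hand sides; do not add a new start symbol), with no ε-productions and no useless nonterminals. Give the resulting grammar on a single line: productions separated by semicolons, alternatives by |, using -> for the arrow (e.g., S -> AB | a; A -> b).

Nullable: {L}; after ε-elimination: S -> f | aS | aLS; L -> S | a | La | af.
After unit-elimination: S -> f | aS | aLS; L -> a | f | La | aS | af | aLS.
TERM: introduce A -> a, B -> f and substitute in every rule of length ≥2.
BIN: L -> ALS becomes L -> AC, C -> LS; S -> ALS becomes S -> AD, D -> LS.

S -> f | AD | AS; A -> a; B -> f; C -> LS; D -> LS; L -> a | f | AB | AC | AS | LA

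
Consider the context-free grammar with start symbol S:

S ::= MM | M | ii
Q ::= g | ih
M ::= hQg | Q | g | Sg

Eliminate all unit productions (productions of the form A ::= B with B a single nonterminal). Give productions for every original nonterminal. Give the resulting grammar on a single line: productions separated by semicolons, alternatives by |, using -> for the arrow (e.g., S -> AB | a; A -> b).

Unit productions: M->Q, S->M.
Unit pairs (A ⇒* B via units): (M,Q), (S,M), (S,Q).
S: inherits non-unit rules of {M, Q, S} → MM | Sg | g | hQg | ih | ii.
M: inherits non-unit rules of {M, Q} → Sg | g | hQg | ih.
Q: inherits non-unit rules of {Q} → g | ih.

S -> g | MM | Sg | ih | ii | hQg; M -> g | Sg | ih | hQg; Q -> g | ih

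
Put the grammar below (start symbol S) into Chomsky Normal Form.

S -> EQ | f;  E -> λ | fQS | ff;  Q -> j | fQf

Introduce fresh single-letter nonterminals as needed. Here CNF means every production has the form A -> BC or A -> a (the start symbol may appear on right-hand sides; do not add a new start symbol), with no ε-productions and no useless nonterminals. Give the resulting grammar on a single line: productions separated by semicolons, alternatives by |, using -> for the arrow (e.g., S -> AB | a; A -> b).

S -> f | j | AD | EQ; A -> f; B -> QS; C -> QA; D -> QA; E -> AA | AB; Q -> j | AC

Nullable: {E}; after ε-elimination: S -> Q | f | EQ; E -> ff | fQS; Q -> j | fQf.
After unit-elimination: S -> f | j | EQ | fQf; E -> ff | fQS; Q -> j | fQf.
TERM: introduce A -> f and substitute in every rule of length ≥2.
BIN: E -> AQS becomes E -> AB, B -> QS; Q -> AQA becomes Q -> AC, C -> QA; S -> AQA becomes S -> AD, D -> QA.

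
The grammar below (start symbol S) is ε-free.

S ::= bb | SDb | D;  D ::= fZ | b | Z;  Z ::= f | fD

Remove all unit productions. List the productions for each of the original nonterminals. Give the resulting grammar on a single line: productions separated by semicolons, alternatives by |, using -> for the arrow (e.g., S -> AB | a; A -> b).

Unit productions: D->Z, S->D.
Unit pairs (A ⇒* B via units): (D,Z), (S,D), (S,Z).
S: inherits non-unit rules of {D, S, Z} → SDb | b | bb | f | fD | fZ.
D: inherits non-unit rules of {D, Z} → b | f | fD | fZ.
Z: inherits non-unit rules of {Z} → f | fD.

S -> b | f | bb | fD | fZ | SDb; D -> b | f | fD | fZ; Z -> f | fD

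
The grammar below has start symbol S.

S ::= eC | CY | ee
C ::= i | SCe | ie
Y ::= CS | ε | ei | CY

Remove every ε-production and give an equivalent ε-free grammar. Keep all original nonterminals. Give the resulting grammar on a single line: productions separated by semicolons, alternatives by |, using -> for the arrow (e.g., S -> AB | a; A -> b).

Nullable set: {Y}.
S -> CY: Y nullable, giving C | CY.
Drop Y -> ε.
Y -> CY: Y nullable, giving C | CY.
Unchanged (no nullable symbols): S -> eC; S -> ee; C -> SCe; C -> i; C -> ie; Y -> CS; Y -> ei.

S -> C | CY | eC | ee; C -> i | ie | SCe; Y -> C | CS | CY | ei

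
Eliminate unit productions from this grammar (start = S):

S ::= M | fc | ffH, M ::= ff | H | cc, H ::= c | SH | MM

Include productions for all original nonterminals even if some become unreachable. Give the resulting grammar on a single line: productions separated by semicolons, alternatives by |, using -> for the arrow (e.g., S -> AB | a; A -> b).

Unit productions: M->H, S->M.
Unit pairs (A ⇒* B via units): (M,H), (S,H), (S,M).
S: inherits non-unit rules of {H, M, S} → MM | SH | c | cc | fc | ff | ffH.
H: inherits non-unit rules of {H} → MM | SH | c.
M: inherits non-unit rules of {H, M} → MM | SH | c | cc | ff.

S -> c | MM | SH | cc | fc | ff | ffH; H -> c | MM | SH; M -> c | MM | SH | cc | ff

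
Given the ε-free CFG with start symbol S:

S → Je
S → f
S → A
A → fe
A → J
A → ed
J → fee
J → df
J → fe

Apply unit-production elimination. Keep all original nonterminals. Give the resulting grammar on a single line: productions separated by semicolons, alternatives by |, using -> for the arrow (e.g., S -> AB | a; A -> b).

S -> f | Je | df | ed | fe | fee; A -> df | ed | fe | fee; J -> df | fe | fee

Unit productions: A->J, S->A.
Unit pairs (A ⇒* B via units): (A,J), (S,A), (S,J).
S: inherits non-unit rules of {A, J, S} → Je | df | ed | f | fe | fee.
A: inherits non-unit rules of {A, J} → df | ed | fe | fee.
J: inherits non-unit rules of {J} → df | fe | fee.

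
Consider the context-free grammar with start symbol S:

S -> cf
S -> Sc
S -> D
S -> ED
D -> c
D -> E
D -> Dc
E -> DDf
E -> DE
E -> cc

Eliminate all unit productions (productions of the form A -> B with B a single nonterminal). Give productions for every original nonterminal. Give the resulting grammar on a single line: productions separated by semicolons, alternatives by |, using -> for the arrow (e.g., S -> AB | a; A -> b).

S -> c | DE | Dc | ED | Sc | cc | cf | DDf; D -> c | DE | Dc | cc | DDf; E -> DE | cc | DDf

Unit productions: D->E, S->D.
Unit pairs (A ⇒* B via units): (D,E), (S,D), (S,E).
S: inherits non-unit rules of {D, E, S} → DDf | DE | Dc | ED | Sc | c | cc | cf.
D: inherits non-unit rules of {D, E} → DDf | DE | Dc | c | cc.
E: inherits non-unit rules of {E} → DDf | DE | cc.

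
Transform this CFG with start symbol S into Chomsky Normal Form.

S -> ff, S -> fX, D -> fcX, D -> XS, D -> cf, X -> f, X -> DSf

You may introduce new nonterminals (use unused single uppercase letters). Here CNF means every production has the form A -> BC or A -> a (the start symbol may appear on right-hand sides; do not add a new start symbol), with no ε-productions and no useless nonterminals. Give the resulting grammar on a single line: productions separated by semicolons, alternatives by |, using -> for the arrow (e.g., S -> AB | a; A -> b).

No ε-productions.
No unit productions to eliminate.
TERM: introduce A -> c, B -> f and substitute in every rule of length ≥2.
BIN: D -> BAX becomes D -> BC, C -> AX; X -> DSB becomes X -> DE, E -> SB.

S -> BB | BX; A -> c; B -> f; C -> AX; D -> AB | BC | XS; E -> SB; X -> f | DE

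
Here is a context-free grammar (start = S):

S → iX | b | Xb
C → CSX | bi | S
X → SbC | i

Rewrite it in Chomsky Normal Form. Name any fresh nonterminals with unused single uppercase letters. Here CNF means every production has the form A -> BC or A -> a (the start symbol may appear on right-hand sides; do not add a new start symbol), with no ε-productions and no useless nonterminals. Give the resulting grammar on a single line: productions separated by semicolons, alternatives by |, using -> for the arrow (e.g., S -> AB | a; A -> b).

S -> b | BX | XA; A -> b; B -> i; C -> b | AB | BX | CD | XA; D -> SX; E -> AC; X -> i | SE

No ε-productions.
After unit-elimination: S -> b | Xb | iX; C -> b | Xb | bi | iX | CSX; X -> i | SbC.
TERM: introduce A -> b, B -> i and substitute in every rule of length ≥2.
BIN: C -> CSX becomes C -> CD, D -> SX; X -> SAC becomes X -> SE, E -> AC.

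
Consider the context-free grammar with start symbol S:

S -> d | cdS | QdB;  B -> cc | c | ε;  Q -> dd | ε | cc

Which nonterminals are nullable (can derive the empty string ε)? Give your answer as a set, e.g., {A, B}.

{B, Q}

Directly nullable (have an ε-rule): {B, Q}.
Not nullable: S — each has a terminal in every rule's right-hand side or depends on a non-nullable symbol.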